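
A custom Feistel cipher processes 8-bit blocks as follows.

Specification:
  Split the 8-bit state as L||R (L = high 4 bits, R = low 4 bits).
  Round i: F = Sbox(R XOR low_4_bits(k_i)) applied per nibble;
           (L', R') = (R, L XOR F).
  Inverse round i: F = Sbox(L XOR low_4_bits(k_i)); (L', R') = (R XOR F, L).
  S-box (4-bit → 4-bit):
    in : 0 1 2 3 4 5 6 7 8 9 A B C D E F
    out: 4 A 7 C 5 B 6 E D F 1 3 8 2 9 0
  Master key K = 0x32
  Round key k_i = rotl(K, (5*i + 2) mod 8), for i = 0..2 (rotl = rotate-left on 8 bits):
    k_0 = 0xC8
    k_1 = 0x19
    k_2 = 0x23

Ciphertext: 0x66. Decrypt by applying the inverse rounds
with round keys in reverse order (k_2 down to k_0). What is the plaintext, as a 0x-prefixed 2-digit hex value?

0xE3

s_0 = ciphertext = 0x66
s_1 = InvRound(s_0, k_2) = 0xD6
s_2 = InvRound(s_1, k_1) = 0x3D
s_3 = InvRound(s_2, k_0) = 0xE3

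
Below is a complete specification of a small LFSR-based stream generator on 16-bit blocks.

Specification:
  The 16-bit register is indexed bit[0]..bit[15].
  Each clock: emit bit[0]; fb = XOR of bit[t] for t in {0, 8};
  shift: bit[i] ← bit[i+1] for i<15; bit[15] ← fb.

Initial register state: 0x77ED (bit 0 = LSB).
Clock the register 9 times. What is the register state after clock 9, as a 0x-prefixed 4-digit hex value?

reg_0 = 0x77ED
clock 1: out=1, reg = 0x3BF6
clock 2: out=0, reg = 0x9DFB
clock 3: out=1, reg = 0x4EFD
clock 4: out=1, reg = 0xA77E
clock 5: out=0, reg = 0xD3BF
clock 6: out=1, reg = 0x69DF
clock 7: out=1, reg = 0x34EF
clock 8: out=1, reg = 0x9A77
clock 9: out=1, reg = 0xCD3B

0xCD3B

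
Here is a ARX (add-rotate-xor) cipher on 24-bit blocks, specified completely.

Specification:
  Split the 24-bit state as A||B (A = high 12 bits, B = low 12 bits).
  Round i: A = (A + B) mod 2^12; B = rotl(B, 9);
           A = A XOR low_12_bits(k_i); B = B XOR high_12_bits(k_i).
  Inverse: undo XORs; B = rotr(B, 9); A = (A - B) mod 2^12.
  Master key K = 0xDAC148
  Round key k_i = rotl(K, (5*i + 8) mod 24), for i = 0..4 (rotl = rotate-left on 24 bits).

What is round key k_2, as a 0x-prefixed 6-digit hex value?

0x236B05

K = 0xDAC148
k_0 = rotl(K, (5*0+8) mod 24) = rotl(K, 8) = 0xC148DA
k_1 = rotl(K, (5*1+8) mod 24) = rotl(K, 13) = 0x291B58
k_2 = rotl(K, (5*2+8) mod 24) = rotl(K, 18) = 0x236B05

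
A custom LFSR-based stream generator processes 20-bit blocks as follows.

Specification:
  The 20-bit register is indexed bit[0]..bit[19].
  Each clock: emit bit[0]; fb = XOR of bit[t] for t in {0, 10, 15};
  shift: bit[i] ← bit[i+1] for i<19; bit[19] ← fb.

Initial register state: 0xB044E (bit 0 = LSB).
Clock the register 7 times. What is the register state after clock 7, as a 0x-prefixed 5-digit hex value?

reg_0 = 0xB044E
clock 1: out=0, reg = 0xD8227
clock 2: out=1, reg = 0x6C113
clock 3: out=1, reg = 0x36089
clock 4: out=1, reg = 0x9B044
clock 5: out=0, reg = 0xCD822
clock 6: out=0, reg = 0xE6C11
clock 7: out=1, reg = 0x73608

0x73608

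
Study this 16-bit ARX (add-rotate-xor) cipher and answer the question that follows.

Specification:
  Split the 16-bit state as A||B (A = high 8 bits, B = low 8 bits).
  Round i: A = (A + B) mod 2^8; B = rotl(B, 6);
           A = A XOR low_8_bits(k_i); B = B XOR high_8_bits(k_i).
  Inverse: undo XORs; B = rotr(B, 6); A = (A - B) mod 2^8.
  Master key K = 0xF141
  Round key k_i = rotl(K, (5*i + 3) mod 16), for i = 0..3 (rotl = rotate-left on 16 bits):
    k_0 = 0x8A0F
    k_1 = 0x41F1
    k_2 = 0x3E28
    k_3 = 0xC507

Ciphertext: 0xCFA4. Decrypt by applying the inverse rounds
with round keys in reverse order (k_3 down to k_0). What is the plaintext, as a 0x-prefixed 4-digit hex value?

0xF1D0

s_0 = ciphertext = 0xCFA4
s_1 = InvRound(s_0, k_3) = 0x4385
s_2 = InvRound(s_1, k_2) = 0x7DEE
s_3 = InvRound(s_2, k_1) = 0xCEBE
s_4 = InvRound(s_3, k_0) = 0xF1D0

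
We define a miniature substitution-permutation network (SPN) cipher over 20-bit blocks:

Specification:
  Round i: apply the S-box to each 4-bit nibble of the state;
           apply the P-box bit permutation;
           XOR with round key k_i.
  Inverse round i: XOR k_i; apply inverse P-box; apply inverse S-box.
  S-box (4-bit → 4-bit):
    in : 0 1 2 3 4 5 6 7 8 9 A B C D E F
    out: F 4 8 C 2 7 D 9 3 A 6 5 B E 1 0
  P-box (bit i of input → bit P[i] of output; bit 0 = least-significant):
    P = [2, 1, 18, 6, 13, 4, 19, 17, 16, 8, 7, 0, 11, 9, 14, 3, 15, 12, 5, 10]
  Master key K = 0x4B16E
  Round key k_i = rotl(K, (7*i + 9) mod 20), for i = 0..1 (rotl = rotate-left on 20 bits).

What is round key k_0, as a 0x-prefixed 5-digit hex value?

0x2DC96

K = 0x4B16E
k_0 = rotl(K, (7*0+9) mod 20) = rotl(K, 9) = 0x2DC96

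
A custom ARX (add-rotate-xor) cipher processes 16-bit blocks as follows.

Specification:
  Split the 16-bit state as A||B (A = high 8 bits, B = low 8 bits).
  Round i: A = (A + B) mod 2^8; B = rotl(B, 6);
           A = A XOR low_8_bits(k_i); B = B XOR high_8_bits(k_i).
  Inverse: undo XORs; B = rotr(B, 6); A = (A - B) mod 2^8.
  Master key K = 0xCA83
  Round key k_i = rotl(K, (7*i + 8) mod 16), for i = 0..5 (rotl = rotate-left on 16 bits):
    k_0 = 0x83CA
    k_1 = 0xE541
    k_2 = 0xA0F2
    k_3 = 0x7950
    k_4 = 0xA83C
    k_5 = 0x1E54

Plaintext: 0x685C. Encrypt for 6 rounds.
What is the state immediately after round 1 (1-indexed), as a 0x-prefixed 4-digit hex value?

s_0 = plaintext = 0x685C
s_1 = Round(s_0, k_0) = 0x0E94
s_2 = Round(s_1, k_1) = 0xE3C0
s_3 = Round(s_2, k_2) = 0x5190
s_4 = Round(s_3, k_3) = 0xB15D
s_5 = Round(s_4, k_4) = 0x32FF
s_6 = Round(s_5, k_5) = 0x65E1

0x0E94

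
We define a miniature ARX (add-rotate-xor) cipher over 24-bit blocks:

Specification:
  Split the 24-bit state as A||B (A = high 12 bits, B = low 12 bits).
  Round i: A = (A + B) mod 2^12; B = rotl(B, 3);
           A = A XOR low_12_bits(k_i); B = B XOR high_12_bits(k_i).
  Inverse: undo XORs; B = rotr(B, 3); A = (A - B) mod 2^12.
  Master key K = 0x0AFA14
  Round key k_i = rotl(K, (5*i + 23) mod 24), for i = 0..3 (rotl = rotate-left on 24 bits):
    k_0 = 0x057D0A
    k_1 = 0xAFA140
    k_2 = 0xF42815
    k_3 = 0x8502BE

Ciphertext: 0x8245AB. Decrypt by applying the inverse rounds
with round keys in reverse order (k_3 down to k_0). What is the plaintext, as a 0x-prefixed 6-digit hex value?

s_0 = ciphertext = 0x8245AB
s_1 = InvRound(s_0, k_3) = 0x2DB7BF
s_2 = InvRound(s_1, k_2) = 0xFAFB1F
s_3 = InvRound(s_2, k_1) = 0x4B3A3C
s_4 = InvRound(s_3, k_0) = 0x26C74D

0x26C74D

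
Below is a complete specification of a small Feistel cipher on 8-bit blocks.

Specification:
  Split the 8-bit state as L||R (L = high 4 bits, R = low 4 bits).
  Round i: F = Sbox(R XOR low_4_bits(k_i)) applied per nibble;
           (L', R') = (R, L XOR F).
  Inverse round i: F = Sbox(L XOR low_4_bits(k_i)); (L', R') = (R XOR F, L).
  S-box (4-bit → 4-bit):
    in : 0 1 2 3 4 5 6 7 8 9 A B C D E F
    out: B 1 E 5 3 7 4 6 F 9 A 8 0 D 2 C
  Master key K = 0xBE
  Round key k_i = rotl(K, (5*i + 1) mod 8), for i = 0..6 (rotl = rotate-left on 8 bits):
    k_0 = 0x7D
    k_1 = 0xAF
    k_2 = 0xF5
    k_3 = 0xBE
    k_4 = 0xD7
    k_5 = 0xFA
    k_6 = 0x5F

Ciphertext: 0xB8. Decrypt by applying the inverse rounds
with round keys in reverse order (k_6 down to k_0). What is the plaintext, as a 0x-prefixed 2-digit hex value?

0x9B

s_0 = ciphertext = 0xB8
s_1 = InvRound(s_0, k_6) = 0xBB
s_2 = InvRound(s_1, k_5) = 0xAB
s_3 = InvRound(s_2, k_4) = 0x6A
s_4 = InvRound(s_3, k_3) = 0x56
s_5 = InvRound(s_4, k_2) = 0xD5
s_6 = InvRound(s_5, k_1) = 0xBD
s_7 = InvRound(s_6, k_0) = 0x9B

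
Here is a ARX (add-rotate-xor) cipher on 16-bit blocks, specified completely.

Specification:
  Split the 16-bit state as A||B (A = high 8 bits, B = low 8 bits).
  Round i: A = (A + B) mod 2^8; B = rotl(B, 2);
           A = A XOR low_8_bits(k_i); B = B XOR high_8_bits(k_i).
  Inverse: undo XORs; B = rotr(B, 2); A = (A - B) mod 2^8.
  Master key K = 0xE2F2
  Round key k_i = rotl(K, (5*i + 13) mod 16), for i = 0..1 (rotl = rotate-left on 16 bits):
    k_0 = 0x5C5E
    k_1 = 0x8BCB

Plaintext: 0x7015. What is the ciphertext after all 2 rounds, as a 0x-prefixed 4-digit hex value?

0x28AB

s_0 = plaintext = 0x7015
s_1 = Round(s_0, k_0) = 0xDB08
s_2 = Round(s_1, k_1) = 0x28AB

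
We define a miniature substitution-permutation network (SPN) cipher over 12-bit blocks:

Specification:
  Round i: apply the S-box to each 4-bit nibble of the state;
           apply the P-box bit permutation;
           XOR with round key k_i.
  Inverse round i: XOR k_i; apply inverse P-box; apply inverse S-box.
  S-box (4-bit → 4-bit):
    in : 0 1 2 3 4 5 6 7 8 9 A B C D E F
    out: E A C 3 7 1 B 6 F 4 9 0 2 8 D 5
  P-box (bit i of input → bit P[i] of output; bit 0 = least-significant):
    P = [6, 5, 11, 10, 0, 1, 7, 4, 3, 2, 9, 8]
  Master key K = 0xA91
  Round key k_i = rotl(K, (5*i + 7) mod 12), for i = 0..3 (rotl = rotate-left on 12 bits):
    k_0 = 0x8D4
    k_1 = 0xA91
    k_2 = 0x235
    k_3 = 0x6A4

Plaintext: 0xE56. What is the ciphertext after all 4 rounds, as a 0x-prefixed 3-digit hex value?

s_0 = plaintext = 0xE56
s_1 = Round(s_0, k_0) = 0xFBD
s_2 = Round(s_1, k_1) = 0xC99
s_3 = Round(s_2, k_2) = 0xAB1
s_4 = Round(s_3, k_3) = 0x38C

0x38C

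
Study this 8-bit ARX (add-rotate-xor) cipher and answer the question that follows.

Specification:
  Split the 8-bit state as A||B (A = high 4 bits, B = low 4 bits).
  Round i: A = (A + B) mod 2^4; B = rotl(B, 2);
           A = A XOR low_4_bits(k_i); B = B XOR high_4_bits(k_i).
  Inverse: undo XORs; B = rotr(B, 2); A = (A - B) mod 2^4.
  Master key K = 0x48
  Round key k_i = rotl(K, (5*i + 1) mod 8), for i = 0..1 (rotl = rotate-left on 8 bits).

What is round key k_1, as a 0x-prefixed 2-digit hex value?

K = 0x48
k_0 = rotl(K, (5*0+1) mod 8) = rotl(K, 1) = 0x90
k_1 = rotl(K, (5*1+1) mod 8) = rotl(K, 6) = 0x12

0x12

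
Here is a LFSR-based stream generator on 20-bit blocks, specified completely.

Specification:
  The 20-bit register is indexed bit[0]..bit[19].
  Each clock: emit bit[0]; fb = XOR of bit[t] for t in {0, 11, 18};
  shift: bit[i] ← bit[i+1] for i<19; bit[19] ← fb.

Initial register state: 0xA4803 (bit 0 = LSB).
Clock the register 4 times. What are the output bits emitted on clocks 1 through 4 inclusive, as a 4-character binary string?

reg_0 = 0xA4803
clock 1: out=1, reg = 0x52401
clock 2: out=1, reg = 0x29200
clock 3: out=0, reg = 0x14900
clock 4: out=0, reg = 0x8A480

1100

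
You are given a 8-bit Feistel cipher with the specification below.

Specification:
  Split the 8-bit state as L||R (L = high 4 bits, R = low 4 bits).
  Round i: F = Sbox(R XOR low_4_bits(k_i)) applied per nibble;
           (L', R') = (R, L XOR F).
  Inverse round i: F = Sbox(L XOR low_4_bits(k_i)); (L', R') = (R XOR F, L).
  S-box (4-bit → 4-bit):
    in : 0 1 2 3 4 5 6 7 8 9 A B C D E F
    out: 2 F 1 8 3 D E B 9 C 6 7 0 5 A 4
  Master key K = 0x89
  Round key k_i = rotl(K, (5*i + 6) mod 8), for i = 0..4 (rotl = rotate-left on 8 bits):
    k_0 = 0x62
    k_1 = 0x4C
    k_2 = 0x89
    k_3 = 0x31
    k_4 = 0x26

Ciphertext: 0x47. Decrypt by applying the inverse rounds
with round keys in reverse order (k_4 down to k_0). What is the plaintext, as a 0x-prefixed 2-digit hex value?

s_0 = ciphertext = 0x47
s_1 = InvRound(s_0, k_4) = 0x64
s_2 = InvRound(s_1, k_3) = 0xF6
s_3 = InvRound(s_2, k_2) = 0x8F
s_4 = InvRound(s_3, k_1) = 0xC8
s_5 = InvRound(s_4, k_0) = 0x2C

0x2C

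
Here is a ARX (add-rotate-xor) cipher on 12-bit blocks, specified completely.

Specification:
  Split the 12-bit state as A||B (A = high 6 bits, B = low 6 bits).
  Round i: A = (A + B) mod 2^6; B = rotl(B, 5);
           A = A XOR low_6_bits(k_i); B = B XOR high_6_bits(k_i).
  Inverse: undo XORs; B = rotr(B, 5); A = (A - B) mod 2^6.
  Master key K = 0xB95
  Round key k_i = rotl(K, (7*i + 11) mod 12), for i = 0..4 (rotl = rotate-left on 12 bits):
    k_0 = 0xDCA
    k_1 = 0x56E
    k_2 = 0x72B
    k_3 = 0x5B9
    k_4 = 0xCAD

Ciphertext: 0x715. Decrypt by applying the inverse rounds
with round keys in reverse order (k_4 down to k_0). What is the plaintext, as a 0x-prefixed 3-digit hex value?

s_0 = ciphertext = 0x715
s_1 = InvRound(s_0, k_4) = 0x88F
s_2 = InvRound(s_1, k_3) = 0xA72
s_3 = InvRound(s_2, k_2) = 0x95D
s_4 = InvRound(s_3, k_1) = 0xED0
s_5 = InvRound(s_4, k_0) = 0x88F

0x88F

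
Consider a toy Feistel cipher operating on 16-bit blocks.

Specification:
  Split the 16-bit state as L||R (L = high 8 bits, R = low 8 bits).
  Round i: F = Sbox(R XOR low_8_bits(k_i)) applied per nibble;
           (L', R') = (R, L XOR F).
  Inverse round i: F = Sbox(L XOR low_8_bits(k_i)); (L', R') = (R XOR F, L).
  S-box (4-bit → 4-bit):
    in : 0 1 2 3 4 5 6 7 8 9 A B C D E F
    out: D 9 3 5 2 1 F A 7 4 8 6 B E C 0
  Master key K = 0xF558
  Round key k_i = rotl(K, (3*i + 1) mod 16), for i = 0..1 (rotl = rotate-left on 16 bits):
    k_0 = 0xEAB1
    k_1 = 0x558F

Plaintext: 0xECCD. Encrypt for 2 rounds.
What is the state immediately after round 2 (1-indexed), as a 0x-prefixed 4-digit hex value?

s_0 = plaintext = 0xECCD
s_1 = Round(s_0, k_0) = 0xCD47
s_2 = Round(s_1, k_1) = 0x477A

0x477A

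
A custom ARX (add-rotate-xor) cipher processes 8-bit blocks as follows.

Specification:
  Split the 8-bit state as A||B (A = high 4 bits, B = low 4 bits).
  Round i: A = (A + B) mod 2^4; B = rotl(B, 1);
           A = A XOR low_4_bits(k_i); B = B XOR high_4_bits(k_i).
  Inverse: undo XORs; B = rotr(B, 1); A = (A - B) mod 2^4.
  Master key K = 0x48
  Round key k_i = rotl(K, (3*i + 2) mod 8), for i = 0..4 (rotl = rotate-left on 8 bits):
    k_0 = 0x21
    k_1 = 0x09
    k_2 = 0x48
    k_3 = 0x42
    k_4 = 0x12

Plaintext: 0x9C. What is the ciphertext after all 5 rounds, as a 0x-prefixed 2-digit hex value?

0xC3

s_0 = plaintext = 0x9C
s_1 = Round(s_0, k_0) = 0x4B
s_2 = Round(s_1, k_1) = 0x67
s_3 = Round(s_2, k_2) = 0x5A
s_4 = Round(s_3, k_3) = 0xD1
s_5 = Round(s_4, k_4) = 0xC3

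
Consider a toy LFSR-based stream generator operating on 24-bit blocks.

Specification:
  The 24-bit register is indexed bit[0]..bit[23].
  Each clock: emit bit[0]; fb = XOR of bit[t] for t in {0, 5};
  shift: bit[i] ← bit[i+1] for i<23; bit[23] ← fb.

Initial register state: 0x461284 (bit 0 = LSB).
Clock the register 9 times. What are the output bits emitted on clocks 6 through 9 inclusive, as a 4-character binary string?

0010

reg_0 = 0x461284
clock 1: out=0, reg = 0x230942
clock 2: out=0, reg = 0x1184A1
clock 3: out=1, reg = 0x08C250
clock 4: out=0, reg = 0x046128
clock 5: out=0, reg = 0x823094
clock 6: out=0, reg = 0x41184A
clock 7: out=0, reg = 0x208C25
clock 8: out=1, reg = 0x104612
clock 9: out=0, reg = 0x082309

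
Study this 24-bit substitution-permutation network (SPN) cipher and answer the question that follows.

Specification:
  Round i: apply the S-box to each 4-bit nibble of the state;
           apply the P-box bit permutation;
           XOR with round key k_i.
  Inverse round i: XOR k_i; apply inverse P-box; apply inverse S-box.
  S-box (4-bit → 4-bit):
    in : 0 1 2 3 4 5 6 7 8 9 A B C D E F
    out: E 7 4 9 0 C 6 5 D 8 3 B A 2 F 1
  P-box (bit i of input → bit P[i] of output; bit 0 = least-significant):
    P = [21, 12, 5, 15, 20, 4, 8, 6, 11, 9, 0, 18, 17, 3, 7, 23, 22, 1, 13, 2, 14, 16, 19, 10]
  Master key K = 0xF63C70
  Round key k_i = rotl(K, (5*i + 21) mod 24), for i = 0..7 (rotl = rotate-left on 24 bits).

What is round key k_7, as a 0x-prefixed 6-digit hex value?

0x3C70F6

K = 0xF63C70
k_0 = rotl(K, (5*0+21) mod 24) = rotl(K, 21) = 0x1EC78E
k_1 = rotl(K, (5*1+21) mod 24) = rotl(K, 2) = 0xD8F1C3
k_2 = rotl(K, (5*2+21) mod 24) = rotl(K, 7) = 0x1E387B
k_3 = rotl(K, (5*3+21) mod 24) = rotl(K, 12) = 0xC70F63
k_4 = rotl(K, (5*4+21) mod 24) = rotl(K, 17) = 0xE1EC78
k_5 = rotl(K, (5*5+21) mod 24) = rotl(K, 22) = 0x3D8F1C
k_6 = rotl(K, (5*6+21) mod 24) = rotl(K, 3) = 0xB1E387
k_7 = rotl(K, (5*7+21) mod 24) = rotl(K, 8) = 0x3C70F6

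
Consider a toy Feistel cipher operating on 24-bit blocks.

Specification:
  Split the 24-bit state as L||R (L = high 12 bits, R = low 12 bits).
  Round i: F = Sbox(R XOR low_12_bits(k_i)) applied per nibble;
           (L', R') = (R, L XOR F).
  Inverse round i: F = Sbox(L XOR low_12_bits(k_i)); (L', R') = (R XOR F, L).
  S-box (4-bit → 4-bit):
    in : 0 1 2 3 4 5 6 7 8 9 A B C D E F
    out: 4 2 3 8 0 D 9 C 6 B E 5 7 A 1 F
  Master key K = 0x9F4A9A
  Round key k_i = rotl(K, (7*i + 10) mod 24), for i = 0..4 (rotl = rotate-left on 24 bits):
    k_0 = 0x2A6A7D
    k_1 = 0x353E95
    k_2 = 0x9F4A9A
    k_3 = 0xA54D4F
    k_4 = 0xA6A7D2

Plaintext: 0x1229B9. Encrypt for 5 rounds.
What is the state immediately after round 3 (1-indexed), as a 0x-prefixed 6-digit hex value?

0x5C568D

s_0 = plaintext = 0x1229B9
s_1 = Round(s_0, k_0) = 0x9B9952
s_2 = Round(s_1, k_1) = 0x9525C5
s_3 = Round(s_2, k_2) = 0x5C568D
s_4 = Round(s_3, k_3) = 0x68D0B6
s_5 = Round(s_4, k_4) = 0x0B6A1D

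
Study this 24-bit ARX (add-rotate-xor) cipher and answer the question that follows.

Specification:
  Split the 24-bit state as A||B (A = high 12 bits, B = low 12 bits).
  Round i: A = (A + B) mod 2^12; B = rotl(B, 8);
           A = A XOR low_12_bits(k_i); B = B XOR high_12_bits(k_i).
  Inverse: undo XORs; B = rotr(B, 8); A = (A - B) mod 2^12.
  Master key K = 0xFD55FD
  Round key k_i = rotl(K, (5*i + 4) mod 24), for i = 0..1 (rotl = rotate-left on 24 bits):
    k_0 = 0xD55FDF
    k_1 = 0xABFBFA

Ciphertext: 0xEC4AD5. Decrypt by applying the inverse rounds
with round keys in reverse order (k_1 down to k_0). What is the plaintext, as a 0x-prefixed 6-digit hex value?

0x1E6F5B

s_0 = ciphertext = 0xEC4AD5
s_1 = InvRound(s_0, k_1) = 0xE9E6A0
s_2 = InvRound(s_1, k_0) = 0x1E6F5B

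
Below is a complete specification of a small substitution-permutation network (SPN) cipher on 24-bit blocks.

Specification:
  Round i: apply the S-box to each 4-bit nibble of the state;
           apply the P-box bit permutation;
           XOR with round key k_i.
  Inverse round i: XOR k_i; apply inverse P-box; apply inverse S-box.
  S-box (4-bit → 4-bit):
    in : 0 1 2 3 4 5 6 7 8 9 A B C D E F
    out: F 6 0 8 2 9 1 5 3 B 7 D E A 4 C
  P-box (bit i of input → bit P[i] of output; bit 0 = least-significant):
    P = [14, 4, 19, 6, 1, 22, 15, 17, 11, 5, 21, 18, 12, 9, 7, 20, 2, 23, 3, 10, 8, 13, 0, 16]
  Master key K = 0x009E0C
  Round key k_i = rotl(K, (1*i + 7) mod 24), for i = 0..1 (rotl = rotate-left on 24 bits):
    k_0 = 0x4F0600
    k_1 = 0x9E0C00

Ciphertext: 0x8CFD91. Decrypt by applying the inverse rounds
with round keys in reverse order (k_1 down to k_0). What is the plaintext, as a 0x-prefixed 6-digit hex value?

s_0 = ciphertext = 0x8CFD91
s_1 = InvRound(s_0, k_1) = 0xA2B2F8
s_2 = InvRound(s_1, k_0) = 0xDC7C1C

0xDC7C1C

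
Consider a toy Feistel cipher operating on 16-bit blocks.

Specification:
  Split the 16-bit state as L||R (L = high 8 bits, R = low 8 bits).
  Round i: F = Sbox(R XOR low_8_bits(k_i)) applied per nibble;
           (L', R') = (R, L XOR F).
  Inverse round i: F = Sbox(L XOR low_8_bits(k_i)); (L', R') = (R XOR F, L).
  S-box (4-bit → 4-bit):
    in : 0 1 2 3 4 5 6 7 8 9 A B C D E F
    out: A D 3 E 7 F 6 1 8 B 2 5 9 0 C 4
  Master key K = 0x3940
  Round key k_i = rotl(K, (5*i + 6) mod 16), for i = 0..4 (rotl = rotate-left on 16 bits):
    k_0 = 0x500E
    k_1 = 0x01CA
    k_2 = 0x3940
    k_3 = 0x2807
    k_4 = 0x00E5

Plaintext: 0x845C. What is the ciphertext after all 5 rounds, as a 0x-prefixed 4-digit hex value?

s_0 = plaintext = 0x845C
s_1 = Round(s_0, k_0) = 0x5C77
s_2 = Round(s_1, k_1) = 0x770C
s_3 = Round(s_2, k_2) = 0x0C0E
s_4 = Round(s_3, k_3) = 0x0EA7
s_5 = Round(s_4, k_4) = 0xA77D

0xA77D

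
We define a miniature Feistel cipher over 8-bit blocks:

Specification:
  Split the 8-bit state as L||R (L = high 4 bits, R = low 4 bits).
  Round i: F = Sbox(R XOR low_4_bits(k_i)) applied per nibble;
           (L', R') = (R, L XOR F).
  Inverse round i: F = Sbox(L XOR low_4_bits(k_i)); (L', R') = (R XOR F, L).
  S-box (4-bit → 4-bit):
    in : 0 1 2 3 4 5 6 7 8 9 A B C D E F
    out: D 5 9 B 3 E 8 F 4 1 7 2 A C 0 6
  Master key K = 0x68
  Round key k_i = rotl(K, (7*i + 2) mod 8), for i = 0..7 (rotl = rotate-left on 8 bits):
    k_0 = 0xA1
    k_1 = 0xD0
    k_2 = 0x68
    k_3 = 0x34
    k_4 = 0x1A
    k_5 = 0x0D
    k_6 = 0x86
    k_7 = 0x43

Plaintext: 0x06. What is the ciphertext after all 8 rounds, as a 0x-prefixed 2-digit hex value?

s_0 = plaintext = 0x06
s_1 = Round(s_0, k_0) = 0x6F
s_2 = Round(s_1, k_1) = 0xF0
s_3 = Round(s_2, k_2) = 0x0B
s_4 = Round(s_3, k_3) = 0xB6
s_5 = Round(s_4, k_4) = 0x61
s_6 = Round(s_5, k_5) = 0x1C
s_7 = Round(s_6, k_6) = 0xC6
s_8 = Round(s_7, k_7) = 0x62

0x62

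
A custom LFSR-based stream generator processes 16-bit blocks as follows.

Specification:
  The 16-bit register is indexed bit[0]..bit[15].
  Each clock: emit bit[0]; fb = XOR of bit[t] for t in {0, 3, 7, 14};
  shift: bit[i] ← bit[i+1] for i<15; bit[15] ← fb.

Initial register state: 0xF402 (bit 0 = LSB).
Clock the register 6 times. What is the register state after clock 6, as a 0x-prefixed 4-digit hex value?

0x77D0

reg_0 = 0xF402
clock 1: out=0, reg = 0xFA01
clock 2: out=1, reg = 0x7D00
clock 3: out=0, reg = 0xBE80
clock 4: out=0, reg = 0xDF40
clock 5: out=0, reg = 0xEFA0
clock 6: out=0, reg = 0x77D0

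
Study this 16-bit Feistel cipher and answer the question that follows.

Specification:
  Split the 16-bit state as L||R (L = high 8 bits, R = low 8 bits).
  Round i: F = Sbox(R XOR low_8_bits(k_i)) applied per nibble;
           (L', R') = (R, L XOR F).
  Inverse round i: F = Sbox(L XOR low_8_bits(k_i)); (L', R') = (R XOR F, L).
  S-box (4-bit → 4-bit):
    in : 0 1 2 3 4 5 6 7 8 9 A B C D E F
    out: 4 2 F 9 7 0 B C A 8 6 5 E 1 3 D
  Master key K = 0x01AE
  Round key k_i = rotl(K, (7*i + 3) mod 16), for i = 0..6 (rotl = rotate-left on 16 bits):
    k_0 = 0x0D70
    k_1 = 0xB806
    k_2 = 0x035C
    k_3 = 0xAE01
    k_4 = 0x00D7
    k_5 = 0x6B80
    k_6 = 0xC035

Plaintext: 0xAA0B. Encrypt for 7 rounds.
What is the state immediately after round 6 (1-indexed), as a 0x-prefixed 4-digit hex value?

s_0 = plaintext = 0xAA0B
s_1 = Round(s_0, k_0) = 0x0B6F
s_2 = Round(s_1, k_1) = 0x6FB3
s_3 = Round(s_2, k_2) = 0xB352
s_4 = Round(s_3, k_3) = 0x52BA
s_5 = Round(s_4, k_4) = 0xBAE3
s_6 = Round(s_5, k_5) = 0xE303
s_7 = Round(s_6, k_6) = 0x0378

0xE303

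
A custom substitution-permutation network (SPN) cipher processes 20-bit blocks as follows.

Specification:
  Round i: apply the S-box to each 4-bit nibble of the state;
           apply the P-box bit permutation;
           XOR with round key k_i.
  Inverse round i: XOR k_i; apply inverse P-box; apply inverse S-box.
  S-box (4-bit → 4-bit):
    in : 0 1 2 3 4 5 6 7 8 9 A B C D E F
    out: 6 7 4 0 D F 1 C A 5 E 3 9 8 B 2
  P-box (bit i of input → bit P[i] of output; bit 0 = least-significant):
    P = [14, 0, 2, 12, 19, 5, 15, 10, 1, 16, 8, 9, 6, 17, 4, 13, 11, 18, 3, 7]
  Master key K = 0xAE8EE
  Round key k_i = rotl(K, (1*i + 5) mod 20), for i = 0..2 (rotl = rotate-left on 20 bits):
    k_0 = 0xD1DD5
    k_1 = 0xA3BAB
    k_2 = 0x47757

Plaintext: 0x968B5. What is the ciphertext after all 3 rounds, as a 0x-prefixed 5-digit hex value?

s_0 = plaintext = 0x968B5
s_1 = Round(s_0, k_0) = 0x447B8
s_2 = Round(s_1, k_1) = 0x20052
s_3 = Round(s_2, k_2) = 0xFF26B

0xFF26B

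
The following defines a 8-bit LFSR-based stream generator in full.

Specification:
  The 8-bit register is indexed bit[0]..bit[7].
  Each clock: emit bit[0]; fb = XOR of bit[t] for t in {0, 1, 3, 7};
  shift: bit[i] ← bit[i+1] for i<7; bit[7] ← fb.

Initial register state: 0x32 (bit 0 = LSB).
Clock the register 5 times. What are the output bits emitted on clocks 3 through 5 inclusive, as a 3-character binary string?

001

reg_0 = 0x32
clock 1: out=0, reg = 0x99
clock 2: out=1, reg = 0xCC
clock 3: out=0, reg = 0x66
clock 4: out=0, reg = 0xB3
clock 5: out=1, reg = 0xD9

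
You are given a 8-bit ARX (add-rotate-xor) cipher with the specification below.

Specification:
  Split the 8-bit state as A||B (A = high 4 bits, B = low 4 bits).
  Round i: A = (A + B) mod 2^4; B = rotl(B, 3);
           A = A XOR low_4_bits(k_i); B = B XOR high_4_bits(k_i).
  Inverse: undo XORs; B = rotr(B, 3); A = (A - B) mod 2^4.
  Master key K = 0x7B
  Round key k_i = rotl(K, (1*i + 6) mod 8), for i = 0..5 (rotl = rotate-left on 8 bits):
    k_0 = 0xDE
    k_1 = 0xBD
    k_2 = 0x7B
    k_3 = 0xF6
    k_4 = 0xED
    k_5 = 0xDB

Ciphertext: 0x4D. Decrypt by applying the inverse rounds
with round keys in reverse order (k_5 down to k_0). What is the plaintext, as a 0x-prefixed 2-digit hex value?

s_0 = ciphertext = 0x4D
s_1 = InvRound(s_0, k_5) = 0xF0
s_2 = InvRound(s_1, k_4) = 0x5D
s_3 = InvRound(s_2, k_3) = 0xF4
s_4 = InvRound(s_3, k_2) = 0xE6
s_5 = InvRound(s_4, k_1) = 0x8B
s_6 = InvRound(s_5, k_0) = 0xAC

0xAC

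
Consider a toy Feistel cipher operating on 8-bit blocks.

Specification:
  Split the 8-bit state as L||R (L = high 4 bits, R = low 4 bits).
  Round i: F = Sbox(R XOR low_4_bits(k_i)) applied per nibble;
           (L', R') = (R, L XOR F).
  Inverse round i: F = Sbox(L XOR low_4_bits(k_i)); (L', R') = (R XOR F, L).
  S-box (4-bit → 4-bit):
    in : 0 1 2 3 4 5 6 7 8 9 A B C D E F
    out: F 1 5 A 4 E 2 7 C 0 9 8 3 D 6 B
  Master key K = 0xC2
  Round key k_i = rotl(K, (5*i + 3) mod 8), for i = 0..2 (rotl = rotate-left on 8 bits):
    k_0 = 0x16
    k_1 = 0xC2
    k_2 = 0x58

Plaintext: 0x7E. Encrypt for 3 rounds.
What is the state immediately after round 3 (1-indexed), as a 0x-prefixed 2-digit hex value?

s_0 = plaintext = 0x7E
s_1 = Round(s_0, k_0) = 0xEB
s_2 = Round(s_1, k_1) = 0xBE
s_3 = Round(s_2, k_2) = 0xE9

0xE9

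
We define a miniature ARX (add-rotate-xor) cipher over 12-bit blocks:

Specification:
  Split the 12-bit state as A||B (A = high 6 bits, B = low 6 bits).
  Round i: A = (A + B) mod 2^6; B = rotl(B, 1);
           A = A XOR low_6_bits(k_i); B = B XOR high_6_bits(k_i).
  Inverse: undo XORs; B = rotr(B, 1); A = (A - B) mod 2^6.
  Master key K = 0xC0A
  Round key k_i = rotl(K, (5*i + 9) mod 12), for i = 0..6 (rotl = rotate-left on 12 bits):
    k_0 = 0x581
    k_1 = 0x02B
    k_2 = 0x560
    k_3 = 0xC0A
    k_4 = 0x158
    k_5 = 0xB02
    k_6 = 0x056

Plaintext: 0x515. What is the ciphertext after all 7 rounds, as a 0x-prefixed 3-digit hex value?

s_0 = plaintext = 0x515
s_1 = Round(s_0, k_0) = 0xA3C
s_2 = Round(s_1, k_1) = 0x3F9
s_3 = Round(s_2, k_2) = 0xA26
s_4 = Round(s_3, k_3) = 0x13D
s_5 = Round(s_4, k_4) = 0x67E
s_6 = Round(s_5, k_5) = 0x551
s_7 = Round(s_6, k_6) = 0xC23

0xC23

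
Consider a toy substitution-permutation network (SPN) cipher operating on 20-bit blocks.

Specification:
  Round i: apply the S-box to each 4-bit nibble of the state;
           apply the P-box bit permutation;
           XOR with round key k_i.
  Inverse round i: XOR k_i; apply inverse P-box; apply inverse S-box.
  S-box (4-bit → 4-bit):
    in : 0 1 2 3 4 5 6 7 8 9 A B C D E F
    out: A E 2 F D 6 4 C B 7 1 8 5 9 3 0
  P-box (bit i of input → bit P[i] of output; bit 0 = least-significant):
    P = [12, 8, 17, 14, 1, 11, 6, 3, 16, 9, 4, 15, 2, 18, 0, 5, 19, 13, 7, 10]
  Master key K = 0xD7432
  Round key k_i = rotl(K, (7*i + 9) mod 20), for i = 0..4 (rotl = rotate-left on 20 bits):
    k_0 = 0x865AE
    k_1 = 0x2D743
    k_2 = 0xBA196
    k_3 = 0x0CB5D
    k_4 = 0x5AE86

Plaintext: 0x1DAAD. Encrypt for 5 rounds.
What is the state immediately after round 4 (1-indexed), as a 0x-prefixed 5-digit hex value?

s_0 = plaintext = 0x1DAAD
s_1 = Round(s_0, k_0) = 0x91108
s_2 = Round(s_1, k_1) = 0xE2CFA
s_3 = Round(s_2, k_2) = 0x69186
s_4 = Round(s_3, k_3) = 0x641C2
s_5 = Round(s_4, k_4) = 0x52D71

0x641C2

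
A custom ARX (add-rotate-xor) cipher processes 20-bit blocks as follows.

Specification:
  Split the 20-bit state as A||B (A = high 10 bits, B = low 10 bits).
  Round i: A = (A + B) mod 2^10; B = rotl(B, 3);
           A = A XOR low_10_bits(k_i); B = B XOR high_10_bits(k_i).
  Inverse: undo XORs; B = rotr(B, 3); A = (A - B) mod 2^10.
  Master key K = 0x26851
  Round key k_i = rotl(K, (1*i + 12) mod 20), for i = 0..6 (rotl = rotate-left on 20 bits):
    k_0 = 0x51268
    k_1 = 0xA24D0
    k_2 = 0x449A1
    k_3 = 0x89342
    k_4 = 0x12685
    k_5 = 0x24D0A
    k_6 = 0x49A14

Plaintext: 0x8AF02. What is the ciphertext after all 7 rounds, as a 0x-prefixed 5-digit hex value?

s_0 = plaintext = 0x8AF02
s_1 = Round(s_0, k_0) = 0xD1552
s_2 = Round(s_1, k_1) = 0x11C1B
s_3 = Round(s_2, k_2) = 0x70DCA
s_4 = Round(s_3, k_3) = 0x33C77
s_5 = Round(s_4, k_4) = 0xF0FF1
s_6 = Round(s_5, k_5) = 0xAFB1C
s_7 = Round(s_6, k_6) = 0xF39C0

0xF39C0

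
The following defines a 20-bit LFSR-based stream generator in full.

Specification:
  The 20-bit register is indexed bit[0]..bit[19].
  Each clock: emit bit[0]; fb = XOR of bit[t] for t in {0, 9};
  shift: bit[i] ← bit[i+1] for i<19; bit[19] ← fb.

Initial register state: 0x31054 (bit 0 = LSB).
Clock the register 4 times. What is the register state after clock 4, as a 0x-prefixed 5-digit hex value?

0xC3105

reg_0 = 0x31054
clock 1: out=0, reg = 0x1882A
clock 2: out=0, reg = 0x0C415
clock 3: out=1, reg = 0x8620A
clock 4: out=0, reg = 0xC3105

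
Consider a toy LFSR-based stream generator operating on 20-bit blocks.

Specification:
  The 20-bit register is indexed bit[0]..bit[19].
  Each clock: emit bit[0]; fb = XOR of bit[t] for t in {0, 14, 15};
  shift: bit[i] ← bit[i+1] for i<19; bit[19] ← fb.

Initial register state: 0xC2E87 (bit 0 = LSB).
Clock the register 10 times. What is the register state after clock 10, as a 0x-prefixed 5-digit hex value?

reg_0 = 0xC2E87
clock 1: out=1, reg = 0xE1743
clock 2: out=1, reg = 0xF0BA1
clock 3: out=1, reg = 0xF85D0
clock 4: out=0, reg = 0xFC2E8
clock 5: out=0, reg = 0x7E174
clock 6: out=0, reg = 0x3F0BA
clock 7: out=0, reg = 0x1F85D
clock 8: out=1, reg = 0x8FC2E
clock 9: out=0, reg = 0x47E17
clock 10: out=1, reg = 0x23F0B

0x23F0B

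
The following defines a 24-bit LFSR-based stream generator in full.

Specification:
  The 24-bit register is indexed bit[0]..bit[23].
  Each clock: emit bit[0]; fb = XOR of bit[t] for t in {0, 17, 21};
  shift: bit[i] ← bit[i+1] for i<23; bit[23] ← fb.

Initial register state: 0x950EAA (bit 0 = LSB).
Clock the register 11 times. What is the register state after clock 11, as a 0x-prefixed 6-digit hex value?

reg_0 = 0x950EAA
clock 1: out=0, reg = 0x4A8755
clock 2: out=1, reg = 0x2543AA
clock 3: out=0, reg = 0x92A1D5
clock 4: out=1, reg = 0x4950EA
clock 5: out=0, reg = 0x24A875
clock 6: out=1, reg = 0x12543A
clock 7: out=0, reg = 0x892A1D
clock 8: out=1, reg = 0xC4950E
clock 9: out=0, reg = 0x624A87
clock 10: out=1, reg = 0xB12543
clock 11: out=1, reg = 0x5892A1

0x5892A1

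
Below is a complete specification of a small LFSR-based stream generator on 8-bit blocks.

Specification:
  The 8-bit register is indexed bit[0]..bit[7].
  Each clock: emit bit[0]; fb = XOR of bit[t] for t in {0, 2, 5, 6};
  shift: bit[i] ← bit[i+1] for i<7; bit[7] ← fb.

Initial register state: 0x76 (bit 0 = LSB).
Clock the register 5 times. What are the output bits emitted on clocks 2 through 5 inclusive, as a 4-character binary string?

reg_0 = 0x76
clock 1: out=0, reg = 0xBB
clock 2: out=1, reg = 0x5D
clock 3: out=1, reg = 0xAE
clock 4: out=0, reg = 0x57
clock 5: out=1, reg = 0xAB

1101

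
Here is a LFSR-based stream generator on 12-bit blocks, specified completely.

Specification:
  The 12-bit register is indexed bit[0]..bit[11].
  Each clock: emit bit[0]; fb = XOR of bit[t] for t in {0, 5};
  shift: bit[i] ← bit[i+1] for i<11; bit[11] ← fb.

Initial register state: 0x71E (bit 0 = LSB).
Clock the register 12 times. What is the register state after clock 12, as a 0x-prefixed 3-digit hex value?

reg_0 = 0x71E
clock 1: out=0, reg = 0x38F
clock 2: out=1, reg = 0x9C7
clock 3: out=1, reg = 0xCE3
clock 4: out=1, reg = 0x671
clock 5: out=1, reg = 0x338
clock 6: out=0, reg = 0x99C
clock 7: out=0, reg = 0x4CE
clock 8: out=0, reg = 0x267
clock 9: out=1, reg = 0x133
clock 10: out=1, reg = 0x099
clock 11: out=1, reg = 0x84C
clock 12: out=0, reg = 0x426

0x426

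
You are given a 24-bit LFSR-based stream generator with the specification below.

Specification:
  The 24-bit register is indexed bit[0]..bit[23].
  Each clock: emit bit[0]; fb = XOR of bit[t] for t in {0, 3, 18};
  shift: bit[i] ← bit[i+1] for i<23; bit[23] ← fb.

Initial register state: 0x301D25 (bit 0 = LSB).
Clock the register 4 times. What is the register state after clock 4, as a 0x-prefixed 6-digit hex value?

reg_0 = 0x301D25
clock 1: out=1, reg = 0x980E92
clock 2: out=0, reg = 0x4C0749
clock 3: out=1, reg = 0xA603A4
clock 4: out=0, reg = 0xD301D2

0xD301D2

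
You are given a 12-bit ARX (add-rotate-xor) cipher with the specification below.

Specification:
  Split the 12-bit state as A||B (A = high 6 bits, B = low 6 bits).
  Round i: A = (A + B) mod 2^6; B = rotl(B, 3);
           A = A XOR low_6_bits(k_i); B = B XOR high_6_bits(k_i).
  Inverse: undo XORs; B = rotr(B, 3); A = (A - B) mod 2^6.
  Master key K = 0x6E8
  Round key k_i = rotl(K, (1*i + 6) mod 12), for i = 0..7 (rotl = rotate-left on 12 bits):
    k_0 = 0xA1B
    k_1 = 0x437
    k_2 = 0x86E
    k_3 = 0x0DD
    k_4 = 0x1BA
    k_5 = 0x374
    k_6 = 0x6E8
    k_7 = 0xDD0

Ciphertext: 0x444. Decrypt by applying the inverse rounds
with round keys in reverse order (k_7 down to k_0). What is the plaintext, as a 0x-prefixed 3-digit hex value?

s_0 = ciphertext = 0x444
s_1 = InvRound(s_0, k_7) = 0x8DE
s_2 = InvRound(s_1, k_6) = 0x8E8
s_3 = InvRound(s_2, k_5) = 0xAEC
s_4 = InvRound(s_3, k_4) = 0xF15
s_5 = InvRound(s_4, k_3) = 0xBF2
s_6 = InvRound(s_5, k_2) = 0x9DA
s_7 = InvRound(s_6, k_1) = 0xFD1
s_8 = InvRound(s_7, k_0) = 0x54F

0x54F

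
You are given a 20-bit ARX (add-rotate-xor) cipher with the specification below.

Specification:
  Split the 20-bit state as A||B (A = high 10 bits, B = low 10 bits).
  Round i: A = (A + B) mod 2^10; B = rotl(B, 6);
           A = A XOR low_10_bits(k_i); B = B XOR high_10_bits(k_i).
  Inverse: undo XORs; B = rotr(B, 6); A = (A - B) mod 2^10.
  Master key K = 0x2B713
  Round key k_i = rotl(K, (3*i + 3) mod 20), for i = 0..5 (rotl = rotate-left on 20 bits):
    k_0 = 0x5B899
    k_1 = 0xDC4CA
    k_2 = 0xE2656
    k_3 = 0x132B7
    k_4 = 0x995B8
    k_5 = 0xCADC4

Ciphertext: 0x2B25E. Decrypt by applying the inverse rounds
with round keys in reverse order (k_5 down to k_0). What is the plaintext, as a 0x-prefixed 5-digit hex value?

0x3532A

s_0 = ciphertext = 0x2B25E
s_1 = InvRound(s_0, k_5) = 0x84F55
s_2 = InvRound(s_1, k_4) = 0x29F04
s_3 = InvRound(s_2, k_3) = 0x60C8D
s_4 = InvRound(s_3, k_2) = 0xE244C
s_5 = InvRound(s_4, k_1) = 0xD9FDC
s_6 = InvRound(s_5, k_0) = 0x3532A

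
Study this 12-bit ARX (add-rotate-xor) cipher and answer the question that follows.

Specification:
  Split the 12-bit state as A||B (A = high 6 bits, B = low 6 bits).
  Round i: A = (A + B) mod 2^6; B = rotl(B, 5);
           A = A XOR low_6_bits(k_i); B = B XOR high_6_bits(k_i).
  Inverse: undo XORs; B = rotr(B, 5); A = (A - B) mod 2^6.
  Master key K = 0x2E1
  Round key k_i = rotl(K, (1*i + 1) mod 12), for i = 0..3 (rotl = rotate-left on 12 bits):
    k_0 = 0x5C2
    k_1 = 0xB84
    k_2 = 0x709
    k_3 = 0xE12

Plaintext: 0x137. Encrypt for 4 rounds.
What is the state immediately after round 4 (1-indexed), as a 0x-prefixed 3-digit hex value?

s_0 = plaintext = 0x137
s_1 = Round(s_0, k_0) = 0xE6C
s_2 = Round(s_1, k_1) = 0x878
s_3 = Round(s_2, k_2) = 0x400
s_4 = Round(s_3, k_3) = 0x0B8

0x0B8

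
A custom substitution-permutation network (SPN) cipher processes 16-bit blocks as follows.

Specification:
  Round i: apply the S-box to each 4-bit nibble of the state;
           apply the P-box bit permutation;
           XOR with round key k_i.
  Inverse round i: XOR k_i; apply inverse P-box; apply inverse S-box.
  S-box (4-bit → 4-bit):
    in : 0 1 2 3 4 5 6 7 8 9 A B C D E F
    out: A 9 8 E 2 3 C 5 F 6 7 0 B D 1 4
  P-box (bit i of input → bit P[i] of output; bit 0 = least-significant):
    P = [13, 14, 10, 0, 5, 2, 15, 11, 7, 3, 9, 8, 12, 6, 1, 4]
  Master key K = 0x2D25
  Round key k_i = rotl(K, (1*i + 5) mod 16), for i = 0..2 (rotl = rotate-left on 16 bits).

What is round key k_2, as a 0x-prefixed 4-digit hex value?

0x9296

K = 0x2D25
k_0 = rotl(K, (1*0+5) mod 16) = rotl(K, 5) = 0xA4A5
k_1 = rotl(K, (1*1+5) mod 16) = rotl(K, 6) = 0x494B
k_2 = rotl(K, (1*2+5) mod 16) = rotl(K, 7) = 0x9296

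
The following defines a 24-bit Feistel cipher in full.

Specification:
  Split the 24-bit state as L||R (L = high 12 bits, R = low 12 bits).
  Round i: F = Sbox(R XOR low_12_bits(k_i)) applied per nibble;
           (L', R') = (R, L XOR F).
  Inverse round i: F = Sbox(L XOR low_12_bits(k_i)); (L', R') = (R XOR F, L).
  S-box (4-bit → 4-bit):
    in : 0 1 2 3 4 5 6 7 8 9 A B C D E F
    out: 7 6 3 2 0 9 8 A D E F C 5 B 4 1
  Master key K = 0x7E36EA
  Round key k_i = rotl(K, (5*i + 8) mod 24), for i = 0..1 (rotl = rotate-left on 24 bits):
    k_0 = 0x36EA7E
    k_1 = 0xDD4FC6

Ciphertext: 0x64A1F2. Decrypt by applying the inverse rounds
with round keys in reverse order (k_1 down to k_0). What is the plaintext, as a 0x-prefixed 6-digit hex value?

s_0 = ciphertext = 0x64A1F2
s_1 = InvRound(s_0, k_1) = 0xF2764A
s_2 = InvRound(s_1, k_0) = 0xFD4F27

0xFD4F27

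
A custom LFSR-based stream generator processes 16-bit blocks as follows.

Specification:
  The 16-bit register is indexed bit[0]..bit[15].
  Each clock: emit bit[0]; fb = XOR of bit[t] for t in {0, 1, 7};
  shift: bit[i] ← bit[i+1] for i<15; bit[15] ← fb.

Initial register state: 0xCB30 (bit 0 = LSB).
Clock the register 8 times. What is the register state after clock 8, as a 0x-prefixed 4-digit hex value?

reg_0 = 0xCB30
clock 1: out=0, reg = 0x6598
clock 2: out=0, reg = 0xB2CC
clock 3: out=0, reg = 0xD966
clock 4: out=0, reg = 0xECB3
clock 5: out=1, reg = 0xF659
clock 6: out=1, reg = 0xFB2C
clock 7: out=0, reg = 0x7D96
clock 8: out=0, reg = 0x3ECB

0x3ECB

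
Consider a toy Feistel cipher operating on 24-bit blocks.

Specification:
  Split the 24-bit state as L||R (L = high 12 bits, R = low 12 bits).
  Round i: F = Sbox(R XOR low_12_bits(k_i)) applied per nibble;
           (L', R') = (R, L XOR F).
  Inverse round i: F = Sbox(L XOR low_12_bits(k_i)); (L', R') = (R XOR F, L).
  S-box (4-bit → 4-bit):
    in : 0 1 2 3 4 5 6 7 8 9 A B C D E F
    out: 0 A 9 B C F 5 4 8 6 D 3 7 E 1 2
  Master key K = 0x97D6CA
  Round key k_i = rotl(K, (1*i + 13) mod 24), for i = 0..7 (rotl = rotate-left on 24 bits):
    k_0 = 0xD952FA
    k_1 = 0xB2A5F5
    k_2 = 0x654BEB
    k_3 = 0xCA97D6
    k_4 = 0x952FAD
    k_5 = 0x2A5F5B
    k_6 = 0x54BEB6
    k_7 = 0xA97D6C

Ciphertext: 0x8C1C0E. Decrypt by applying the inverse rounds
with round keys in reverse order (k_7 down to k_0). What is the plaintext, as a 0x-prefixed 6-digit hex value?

0x594A7D

s_0 = ciphertext = 0x8C1C0E
s_1 = InvRound(s_0, k_7) = 0x3D08C1
s_2 = InvRound(s_1, k_6) = 0x6943D0
s_3 = InvRound(s_2, k_5) = 0x5A2694
s_4 = InvRound(s_3, k_4) = 0xB965A2
s_5 = InvRound(s_4, k_3) = 0x262B96
s_6 = InvRound(s_5, k_2) = 0xD10262
s_7 = InvRound(s_6, k_1) = 0xA7DD10
s_8 = InvRound(s_7, k_0) = 0x594A7D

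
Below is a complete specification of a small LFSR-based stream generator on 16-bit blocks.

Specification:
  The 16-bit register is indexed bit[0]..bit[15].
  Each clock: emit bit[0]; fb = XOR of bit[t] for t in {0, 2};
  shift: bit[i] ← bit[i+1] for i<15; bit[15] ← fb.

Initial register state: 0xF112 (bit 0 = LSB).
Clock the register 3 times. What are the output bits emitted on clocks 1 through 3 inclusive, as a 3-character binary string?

010

reg_0 = 0xF112
clock 1: out=0, reg = 0x7889
clock 2: out=1, reg = 0xBC44
clock 3: out=0, reg = 0xDE22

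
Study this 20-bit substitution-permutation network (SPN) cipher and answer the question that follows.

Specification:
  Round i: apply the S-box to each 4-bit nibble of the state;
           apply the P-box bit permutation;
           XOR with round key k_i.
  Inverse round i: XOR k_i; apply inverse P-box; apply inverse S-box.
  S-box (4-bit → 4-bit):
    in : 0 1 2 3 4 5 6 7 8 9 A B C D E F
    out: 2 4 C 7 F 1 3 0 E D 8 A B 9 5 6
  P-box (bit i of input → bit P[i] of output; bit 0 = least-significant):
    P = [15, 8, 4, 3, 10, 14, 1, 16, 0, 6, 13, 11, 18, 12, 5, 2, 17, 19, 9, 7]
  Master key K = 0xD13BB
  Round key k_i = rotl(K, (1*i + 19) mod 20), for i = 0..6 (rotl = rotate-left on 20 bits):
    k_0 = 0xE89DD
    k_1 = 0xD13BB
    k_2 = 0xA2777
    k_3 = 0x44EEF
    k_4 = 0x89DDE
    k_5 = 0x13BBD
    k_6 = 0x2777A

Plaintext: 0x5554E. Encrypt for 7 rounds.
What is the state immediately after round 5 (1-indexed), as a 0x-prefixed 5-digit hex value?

s_0 = plaintext = 0x5554E
s_1 = Round(s_0, k_0) = 0x94DCE
s_2 = Round(s_1, k_1) = 0xACD0E
s_3 = Round(s_2, k_2) = 0xEFFE2
s_4 = Round(s_3, k_3) = 0x67895
s_5 = Round(s_4, k_4) = 0x3319C
s_6 = Round(s_5, k_5) = 0xE8C97
s_7 = Round(s_6, k_6) = 0x1691D

0x3319C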